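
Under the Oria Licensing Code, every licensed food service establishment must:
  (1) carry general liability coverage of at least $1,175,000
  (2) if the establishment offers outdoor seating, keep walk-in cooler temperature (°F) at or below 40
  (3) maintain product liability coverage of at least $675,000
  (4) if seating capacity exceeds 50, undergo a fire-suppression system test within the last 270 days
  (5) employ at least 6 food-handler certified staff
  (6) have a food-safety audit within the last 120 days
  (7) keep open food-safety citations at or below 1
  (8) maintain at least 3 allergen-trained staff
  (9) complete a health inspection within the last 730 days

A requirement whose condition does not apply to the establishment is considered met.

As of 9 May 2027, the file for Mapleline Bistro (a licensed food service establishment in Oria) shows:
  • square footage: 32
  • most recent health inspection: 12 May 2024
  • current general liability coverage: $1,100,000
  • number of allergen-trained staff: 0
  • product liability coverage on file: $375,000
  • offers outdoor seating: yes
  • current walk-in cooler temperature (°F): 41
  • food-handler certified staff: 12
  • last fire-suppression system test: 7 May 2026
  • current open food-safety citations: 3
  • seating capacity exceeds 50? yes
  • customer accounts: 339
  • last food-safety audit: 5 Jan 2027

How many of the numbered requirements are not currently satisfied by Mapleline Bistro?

1. general liability coverage $1,100,000 < $1,175,000 → not met
2. condition 'offers outdoor seating' holds; walk-in cooler temperature (°F) 41 > 40 → not met
3. product liability coverage $375,000 < $675,000 → not met
4. condition 'seating capacity exceeds 50' holds; fire-suppression system test 367 days ago vs limit 270 → not met
5. food-handler certified staff 12 ≥ 6 → met
6. food-safety audit 124 days ago vs limit 120 → not met
7. open food-safety citations 3 > 1 → not met
8. allergen-trained staff 0 < 3 → not met
9. health inspection 1092 days ago vs limit 730 → not met
Not met: 8 of 9

8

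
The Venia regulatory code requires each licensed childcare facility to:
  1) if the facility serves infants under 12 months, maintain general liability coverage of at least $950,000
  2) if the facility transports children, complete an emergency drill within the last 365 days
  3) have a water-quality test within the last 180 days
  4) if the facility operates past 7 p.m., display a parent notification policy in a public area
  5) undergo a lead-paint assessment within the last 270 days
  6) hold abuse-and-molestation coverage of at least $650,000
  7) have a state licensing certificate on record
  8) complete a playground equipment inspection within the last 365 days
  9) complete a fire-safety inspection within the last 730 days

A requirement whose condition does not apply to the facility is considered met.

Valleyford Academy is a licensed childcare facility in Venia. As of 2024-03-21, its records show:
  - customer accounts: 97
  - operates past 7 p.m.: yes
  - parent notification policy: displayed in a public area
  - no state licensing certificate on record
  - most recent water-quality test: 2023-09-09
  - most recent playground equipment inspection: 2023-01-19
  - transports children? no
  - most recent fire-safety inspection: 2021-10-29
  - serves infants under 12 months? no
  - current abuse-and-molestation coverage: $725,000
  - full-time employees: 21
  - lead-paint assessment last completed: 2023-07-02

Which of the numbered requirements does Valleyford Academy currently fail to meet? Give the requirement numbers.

3, 7, 8, 9

1. condition 'serves infants under 12 months' does not hold → requirement n/a → met
2. condition 'transports children' does not hold → requirement n/a → met
3. water-quality test 194 days ago vs limit 180 → not met
4. condition 'operates past 7 p.m.' holds; parent notification policy present → met
5. lead-paint assessment 263 days ago vs limit 270 → met
6. abuse-and-molestation coverage $725,000 ≥ $650,000 → met
7. state licensing certificate absent → not met
8. playground equipment inspection 427 days ago vs limit 365 → not met
9. fire-safety inspection 874 days ago vs limit 730 → not met
Not met: 3, 7, 8, 9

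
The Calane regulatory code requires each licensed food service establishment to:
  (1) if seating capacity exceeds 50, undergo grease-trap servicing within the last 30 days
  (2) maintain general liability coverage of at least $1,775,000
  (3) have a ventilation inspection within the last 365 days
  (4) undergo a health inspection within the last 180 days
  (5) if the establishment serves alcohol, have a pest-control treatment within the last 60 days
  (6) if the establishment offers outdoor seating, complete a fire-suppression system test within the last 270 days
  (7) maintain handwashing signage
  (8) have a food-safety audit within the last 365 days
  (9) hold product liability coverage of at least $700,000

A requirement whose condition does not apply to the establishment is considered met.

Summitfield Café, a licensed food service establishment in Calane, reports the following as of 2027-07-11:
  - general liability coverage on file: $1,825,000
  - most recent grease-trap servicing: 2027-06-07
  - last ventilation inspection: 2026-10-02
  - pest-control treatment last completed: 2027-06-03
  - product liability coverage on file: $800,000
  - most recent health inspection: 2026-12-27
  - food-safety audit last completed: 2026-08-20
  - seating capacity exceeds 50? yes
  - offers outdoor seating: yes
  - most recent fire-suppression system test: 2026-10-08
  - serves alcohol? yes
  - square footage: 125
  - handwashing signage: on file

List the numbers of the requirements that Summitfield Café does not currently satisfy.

1. condition 'seating capacity exceeds 50' holds; grease-trap servicing 34 days ago vs limit 30 → not met
2. general liability coverage $1,825,000 ≥ $1,775,000 → met
3. ventilation inspection 282 days ago vs limit 365 → met
4. health inspection 196 days ago vs limit 180 → not met
5. condition 'serves alcohol' holds; pest-control treatment 38 days ago vs limit 60 → met
6. condition 'offers outdoor seating' holds; fire-suppression system test 276 days ago vs limit 270 → not met
7. handwashing signage present → met
8. food-safety audit 325 days ago vs limit 365 → met
9. product liability coverage $800,000 ≥ $700,000 → met
Not met: 1, 4, 6

1, 4, 6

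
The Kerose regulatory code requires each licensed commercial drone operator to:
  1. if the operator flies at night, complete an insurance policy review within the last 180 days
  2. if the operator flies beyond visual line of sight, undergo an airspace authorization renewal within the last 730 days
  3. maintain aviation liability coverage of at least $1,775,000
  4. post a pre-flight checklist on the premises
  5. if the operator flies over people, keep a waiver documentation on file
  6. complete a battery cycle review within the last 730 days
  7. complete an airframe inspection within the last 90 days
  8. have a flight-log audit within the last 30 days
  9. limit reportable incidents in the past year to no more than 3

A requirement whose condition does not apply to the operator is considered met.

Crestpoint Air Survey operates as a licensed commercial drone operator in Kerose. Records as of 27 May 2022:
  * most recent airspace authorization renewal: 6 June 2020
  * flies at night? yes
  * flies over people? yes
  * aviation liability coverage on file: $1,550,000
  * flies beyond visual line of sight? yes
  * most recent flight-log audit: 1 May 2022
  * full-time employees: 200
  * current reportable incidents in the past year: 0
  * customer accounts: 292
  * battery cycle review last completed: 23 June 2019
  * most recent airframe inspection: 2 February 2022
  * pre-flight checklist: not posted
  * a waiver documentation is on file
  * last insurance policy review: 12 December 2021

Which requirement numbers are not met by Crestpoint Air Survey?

3, 4, 6, 7

1. condition 'flies at night' holds; insurance policy review 166 days ago vs limit 180 → met
2. condition 'flies beyond visual line of sight' holds; airspace authorization renewal 720 days ago vs limit 730 → met
3. aviation liability coverage $1,550,000 < $1,775,000 → not met
4. pre-flight checklist absent → not met
5. condition 'flies over people' holds; waiver documentation present → met
6. battery cycle review 1069 days ago vs limit 730 → not met
7. airframe inspection 114 days ago vs limit 90 → not met
8. flight-log audit 26 days ago vs limit 30 → met
9. reportable incidents in the past year 0 ≤ 3 → met
Not met: 3, 4, 6, 7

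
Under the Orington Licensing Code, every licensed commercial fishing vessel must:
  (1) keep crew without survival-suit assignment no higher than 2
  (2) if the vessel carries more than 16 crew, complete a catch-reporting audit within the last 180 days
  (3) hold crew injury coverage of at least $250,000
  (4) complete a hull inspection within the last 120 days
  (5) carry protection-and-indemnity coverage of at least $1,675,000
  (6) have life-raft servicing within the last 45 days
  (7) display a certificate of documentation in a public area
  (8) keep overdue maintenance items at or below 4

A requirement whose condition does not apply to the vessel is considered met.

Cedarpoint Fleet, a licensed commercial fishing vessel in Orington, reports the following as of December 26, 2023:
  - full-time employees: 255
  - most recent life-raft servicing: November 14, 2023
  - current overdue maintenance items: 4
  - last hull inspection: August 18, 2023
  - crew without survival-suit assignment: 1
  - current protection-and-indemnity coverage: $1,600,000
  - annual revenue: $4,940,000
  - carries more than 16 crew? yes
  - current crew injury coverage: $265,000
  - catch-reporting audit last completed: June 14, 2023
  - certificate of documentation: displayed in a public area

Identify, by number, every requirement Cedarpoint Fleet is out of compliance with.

2, 4, 5

1. crew without survival-suit assignment 1 ≤ 2 → met
2. condition 'carries more than 16 crew' holds; catch-reporting audit 195 days ago vs limit 180 → not met
3. crew injury coverage $265,000 ≥ $250,000 → met
4. hull inspection 130 days ago vs limit 120 → not met
5. protection-and-indemnity coverage $1,600,000 < $1,675,000 → not met
6. life-raft servicing 42 days ago vs limit 45 → met
7. certificate of documentation present → met
8. overdue maintenance items 4 ≤ 4 → met
Not met: 2, 4, 5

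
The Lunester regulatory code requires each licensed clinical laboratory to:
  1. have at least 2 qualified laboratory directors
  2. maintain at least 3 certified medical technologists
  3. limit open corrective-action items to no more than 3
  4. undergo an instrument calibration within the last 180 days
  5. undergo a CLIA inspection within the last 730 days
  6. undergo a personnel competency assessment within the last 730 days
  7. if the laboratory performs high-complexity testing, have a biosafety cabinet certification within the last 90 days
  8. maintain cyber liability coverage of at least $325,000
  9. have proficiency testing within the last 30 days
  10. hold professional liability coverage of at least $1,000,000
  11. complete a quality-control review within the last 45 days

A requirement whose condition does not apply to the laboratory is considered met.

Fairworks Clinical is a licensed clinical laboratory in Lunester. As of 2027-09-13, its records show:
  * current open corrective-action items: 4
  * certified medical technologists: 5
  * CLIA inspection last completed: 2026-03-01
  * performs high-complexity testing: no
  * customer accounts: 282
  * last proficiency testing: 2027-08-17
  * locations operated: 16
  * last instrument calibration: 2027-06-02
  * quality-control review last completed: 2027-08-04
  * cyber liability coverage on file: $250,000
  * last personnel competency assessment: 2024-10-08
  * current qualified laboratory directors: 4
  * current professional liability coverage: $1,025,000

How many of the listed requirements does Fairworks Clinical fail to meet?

3

1. qualified laboratory directors 4 ≥ 2 → met
2. certified medical technologists 5 ≥ 3 → met
3. open corrective-action items 4 > 3 → not met
4. instrument calibration 103 days ago vs limit 180 → met
5. CLIA inspection 561 days ago vs limit 730 → met
6. personnel competency assessment 1070 days ago vs limit 730 → not met
7. condition 'performs high-complexity testing' does not hold → requirement n/a → met
8. cyber liability coverage $250,000 < $325,000 → not met
9. proficiency testing 27 days ago vs limit 30 → met
10. professional liability coverage $1,025,000 ≥ $1,000,000 → met
11. quality-control review 40 days ago vs limit 45 → met
Not met: 3 of 11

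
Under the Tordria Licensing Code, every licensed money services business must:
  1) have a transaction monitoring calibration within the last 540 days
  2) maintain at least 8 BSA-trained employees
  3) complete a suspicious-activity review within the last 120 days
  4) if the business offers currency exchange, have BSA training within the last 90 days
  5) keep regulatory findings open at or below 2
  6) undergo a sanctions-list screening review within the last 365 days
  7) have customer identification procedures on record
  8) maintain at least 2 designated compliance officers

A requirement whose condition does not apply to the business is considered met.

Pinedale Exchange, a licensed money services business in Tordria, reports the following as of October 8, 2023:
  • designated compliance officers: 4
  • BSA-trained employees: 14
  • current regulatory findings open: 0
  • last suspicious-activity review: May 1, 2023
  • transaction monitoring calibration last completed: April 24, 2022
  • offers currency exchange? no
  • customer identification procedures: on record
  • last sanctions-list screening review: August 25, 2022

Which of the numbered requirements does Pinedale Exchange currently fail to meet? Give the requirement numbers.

3, 6

1. transaction monitoring calibration 532 days ago vs limit 540 → met
2. BSA-trained employees 14 ≥ 8 → met
3. suspicious-activity review 160 days ago vs limit 120 → not met
4. condition 'offers currency exchange' does not hold → requirement n/a → met
5. regulatory findings open 0 ≤ 2 → met
6. sanctions-list screening review 409 days ago vs limit 365 → not met
7. customer identification procedures present → met
8. designated compliance officers 4 ≥ 2 → met
Not met: 3, 6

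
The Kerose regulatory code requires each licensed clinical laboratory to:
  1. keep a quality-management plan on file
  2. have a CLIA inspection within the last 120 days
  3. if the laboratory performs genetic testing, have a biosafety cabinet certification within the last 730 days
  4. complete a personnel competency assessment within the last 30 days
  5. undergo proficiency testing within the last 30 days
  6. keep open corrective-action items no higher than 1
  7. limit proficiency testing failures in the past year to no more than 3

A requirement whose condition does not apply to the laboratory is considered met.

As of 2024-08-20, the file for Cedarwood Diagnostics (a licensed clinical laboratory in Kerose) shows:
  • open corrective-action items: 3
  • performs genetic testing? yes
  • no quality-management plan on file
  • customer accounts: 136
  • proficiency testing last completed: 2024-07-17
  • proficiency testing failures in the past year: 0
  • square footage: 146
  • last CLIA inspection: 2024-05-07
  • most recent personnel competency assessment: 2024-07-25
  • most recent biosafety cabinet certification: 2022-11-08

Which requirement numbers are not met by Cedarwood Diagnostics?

1, 5, 6

1. quality-management plan absent → not met
2. CLIA inspection 105 days ago vs limit 120 → met
3. condition 'performs genetic testing' holds; biosafety cabinet certification 651 days ago vs limit 730 → met
4. personnel competency assessment 26 days ago vs limit 30 → met
5. proficiency testing 34 days ago vs limit 30 → not met
6. open corrective-action items 3 > 1 → not met
7. proficiency testing failures in the past year 0 ≤ 3 → met
Not met: 1, 5, 6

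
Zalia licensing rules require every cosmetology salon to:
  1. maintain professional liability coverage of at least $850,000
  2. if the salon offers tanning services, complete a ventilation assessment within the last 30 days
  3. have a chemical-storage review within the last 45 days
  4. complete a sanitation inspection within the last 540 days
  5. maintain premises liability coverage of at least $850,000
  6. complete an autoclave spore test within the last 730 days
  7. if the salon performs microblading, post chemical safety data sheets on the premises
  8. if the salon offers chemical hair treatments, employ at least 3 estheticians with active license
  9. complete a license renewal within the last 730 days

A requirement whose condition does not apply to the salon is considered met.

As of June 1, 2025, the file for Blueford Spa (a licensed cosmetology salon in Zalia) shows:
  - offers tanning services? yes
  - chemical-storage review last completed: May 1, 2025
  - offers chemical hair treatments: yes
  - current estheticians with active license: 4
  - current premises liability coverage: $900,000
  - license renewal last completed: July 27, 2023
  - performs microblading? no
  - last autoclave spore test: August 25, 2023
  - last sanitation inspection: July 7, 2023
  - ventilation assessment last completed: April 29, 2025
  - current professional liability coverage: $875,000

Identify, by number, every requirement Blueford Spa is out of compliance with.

2, 4

1. professional liability coverage $875,000 ≥ $850,000 → met
2. condition 'offers tanning services' holds; ventilation assessment 33 days ago vs limit 30 → not met
3. chemical-storage review 31 days ago vs limit 45 → met
4. sanitation inspection 695 days ago vs limit 540 → not met
5. premises liability coverage $900,000 ≥ $850,000 → met
6. autoclave spore test 646 days ago vs limit 730 → met
7. condition 'performs microblading' does not hold → requirement n/a → met
8. condition 'offers chemical hair treatments' holds; estheticians with active license 4 ≥ 3 → met
9. license renewal 675 days ago vs limit 730 → met
Not met: 2, 4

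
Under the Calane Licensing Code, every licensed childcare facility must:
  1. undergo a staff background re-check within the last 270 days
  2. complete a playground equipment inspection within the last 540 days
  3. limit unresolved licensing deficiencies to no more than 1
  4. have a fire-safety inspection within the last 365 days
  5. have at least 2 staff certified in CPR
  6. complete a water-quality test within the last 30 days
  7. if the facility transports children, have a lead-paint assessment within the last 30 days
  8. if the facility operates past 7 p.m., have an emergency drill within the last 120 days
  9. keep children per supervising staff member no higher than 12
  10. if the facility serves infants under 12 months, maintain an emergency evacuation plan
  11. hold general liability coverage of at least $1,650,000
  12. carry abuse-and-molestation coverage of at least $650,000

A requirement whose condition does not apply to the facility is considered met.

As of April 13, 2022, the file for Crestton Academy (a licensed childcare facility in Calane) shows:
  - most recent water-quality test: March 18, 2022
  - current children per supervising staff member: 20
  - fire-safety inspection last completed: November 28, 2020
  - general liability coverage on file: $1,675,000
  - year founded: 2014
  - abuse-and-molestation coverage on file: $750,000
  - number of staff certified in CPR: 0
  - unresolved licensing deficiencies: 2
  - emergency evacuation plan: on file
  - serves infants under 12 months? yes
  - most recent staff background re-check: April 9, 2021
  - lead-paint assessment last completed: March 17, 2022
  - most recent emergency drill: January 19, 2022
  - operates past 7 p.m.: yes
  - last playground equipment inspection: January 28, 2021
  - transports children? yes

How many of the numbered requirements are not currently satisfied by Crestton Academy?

1. staff background re-check 369 days ago vs limit 270 → not met
2. playground equipment inspection 440 days ago vs limit 540 → met
3. unresolved licensing deficiencies 2 > 1 → not met
4. fire-safety inspection 501 days ago vs limit 365 → not met
5. staff certified in CPR 0 < 2 → not met
6. water-quality test 26 days ago vs limit 30 → met
7. condition 'transports children' holds; lead-paint assessment 27 days ago vs limit 30 → met
8. condition 'operates past 7 p.m.' holds; emergency drill 84 days ago vs limit 120 → met
9. children per supervising staff member 20 > 12 → not met
10. condition 'serves infants under 12 months' holds; emergency evacuation plan present → met
11. general liability coverage $1,675,000 ≥ $1,650,000 → met
12. abuse-and-molestation coverage $750,000 ≥ $650,000 → met
Not met: 5 of 12

5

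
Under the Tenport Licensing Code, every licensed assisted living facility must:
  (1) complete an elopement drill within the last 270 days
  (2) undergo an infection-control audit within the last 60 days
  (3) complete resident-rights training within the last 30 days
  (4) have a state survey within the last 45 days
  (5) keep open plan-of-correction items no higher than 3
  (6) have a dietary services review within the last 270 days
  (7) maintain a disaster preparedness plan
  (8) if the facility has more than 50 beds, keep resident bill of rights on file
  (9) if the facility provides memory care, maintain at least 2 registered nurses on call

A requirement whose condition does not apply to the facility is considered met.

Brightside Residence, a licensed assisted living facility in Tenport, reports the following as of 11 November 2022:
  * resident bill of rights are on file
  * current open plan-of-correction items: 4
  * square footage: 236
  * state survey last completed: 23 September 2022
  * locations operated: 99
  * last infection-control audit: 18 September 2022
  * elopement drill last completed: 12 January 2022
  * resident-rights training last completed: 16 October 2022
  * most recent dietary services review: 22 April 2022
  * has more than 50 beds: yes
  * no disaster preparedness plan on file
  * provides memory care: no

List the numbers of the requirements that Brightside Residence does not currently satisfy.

1, 4, 5, 7

1. elopement drill 303 days ago vs limit 270 → not met
2. infection-control audit 54 days ago vs limit 60 → met
3. resident-rights training 26 days ago vs limit 30 → met
4. state survey 49 days ago vs limit 45 → not met
5. open plan-of-correction items 4 > 3 → not met
6. dietary services review 203 days ago vs limit 270 → met
7. disaster preparedness plan absent → not met
8. condition 'has more than 50 beds' holds; resident bill of rights present → met
9. condition 'provides memory care' does not hold → requirement n/a → met
Not met: 1, 4, 5, 7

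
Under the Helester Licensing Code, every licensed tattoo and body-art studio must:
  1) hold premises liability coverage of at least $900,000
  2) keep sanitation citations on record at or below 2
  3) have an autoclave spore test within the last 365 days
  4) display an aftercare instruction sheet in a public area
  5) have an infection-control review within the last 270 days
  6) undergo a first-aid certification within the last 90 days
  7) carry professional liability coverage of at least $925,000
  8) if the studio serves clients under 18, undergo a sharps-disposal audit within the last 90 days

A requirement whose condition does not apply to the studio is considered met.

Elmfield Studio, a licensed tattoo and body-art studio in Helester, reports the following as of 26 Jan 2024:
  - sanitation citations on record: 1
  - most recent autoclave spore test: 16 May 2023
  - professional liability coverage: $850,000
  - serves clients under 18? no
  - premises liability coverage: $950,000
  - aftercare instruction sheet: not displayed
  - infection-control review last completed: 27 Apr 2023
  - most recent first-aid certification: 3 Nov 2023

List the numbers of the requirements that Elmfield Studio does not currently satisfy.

4, 5, 7

1. premises liability coverage $950,000 ≥ $900,000 → met
2. sanitation citations on record 1 ≤ 2 → met
3. autoclave spore test 255 days ago vs limit 365 → met
4. aftercare instruction sheet absent → not met
5. infection-control review 274 days ago vs limit 270 → not met
6. first-aid certification 84 days ago vs limit 90 → met
7. professional liability coverage $850,000 < $925,000 → not met
8. condition 'serves clients under 18' does not hold → requirement n/a → met
Not met: 4, 5, 7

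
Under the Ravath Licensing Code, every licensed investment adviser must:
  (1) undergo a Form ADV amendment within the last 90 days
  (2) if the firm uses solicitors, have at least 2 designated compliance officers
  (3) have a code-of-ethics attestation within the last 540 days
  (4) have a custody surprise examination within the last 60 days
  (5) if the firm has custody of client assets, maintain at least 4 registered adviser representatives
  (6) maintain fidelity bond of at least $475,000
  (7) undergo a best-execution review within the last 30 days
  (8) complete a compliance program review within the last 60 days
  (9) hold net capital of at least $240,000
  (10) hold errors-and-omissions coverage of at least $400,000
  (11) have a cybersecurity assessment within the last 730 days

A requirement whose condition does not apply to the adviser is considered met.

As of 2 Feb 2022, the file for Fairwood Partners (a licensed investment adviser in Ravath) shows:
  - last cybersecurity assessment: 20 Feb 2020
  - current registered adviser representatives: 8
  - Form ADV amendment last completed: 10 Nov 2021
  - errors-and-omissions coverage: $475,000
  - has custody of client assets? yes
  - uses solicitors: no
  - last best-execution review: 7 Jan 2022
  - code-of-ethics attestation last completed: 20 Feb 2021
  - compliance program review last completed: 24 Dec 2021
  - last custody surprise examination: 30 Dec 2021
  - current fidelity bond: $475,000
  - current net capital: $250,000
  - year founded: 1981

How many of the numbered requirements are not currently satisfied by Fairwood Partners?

0

1. Form ADV amendment 84 days ago vs limit 90 → met
2. condition 'uses solicitors' does not hold → requirement n/a → met
3. code-of-ethics attestation 347 days ago vs limit 540 → met
4. custody surprise examination 34 days ago vs limit 60 → met
5. condition 'has custody of client assets' holds; registered adviser representatives 8 ≥ 4 → met
6. fidelity bond $475,000 ≥ $475,000 → met
7. best-execution review 26 days ago vs limit 30 → met
8. compliance program review 40 days ago vs limit 60 → met
9. net capital $250,000 ≥ $240,000 → met
10. errors-and-omissions coverage $475,000 ≥ $400,000 → met
11. cybersecurity assessment 713 days ago vs limit 730 → met
Not met: 0 of 11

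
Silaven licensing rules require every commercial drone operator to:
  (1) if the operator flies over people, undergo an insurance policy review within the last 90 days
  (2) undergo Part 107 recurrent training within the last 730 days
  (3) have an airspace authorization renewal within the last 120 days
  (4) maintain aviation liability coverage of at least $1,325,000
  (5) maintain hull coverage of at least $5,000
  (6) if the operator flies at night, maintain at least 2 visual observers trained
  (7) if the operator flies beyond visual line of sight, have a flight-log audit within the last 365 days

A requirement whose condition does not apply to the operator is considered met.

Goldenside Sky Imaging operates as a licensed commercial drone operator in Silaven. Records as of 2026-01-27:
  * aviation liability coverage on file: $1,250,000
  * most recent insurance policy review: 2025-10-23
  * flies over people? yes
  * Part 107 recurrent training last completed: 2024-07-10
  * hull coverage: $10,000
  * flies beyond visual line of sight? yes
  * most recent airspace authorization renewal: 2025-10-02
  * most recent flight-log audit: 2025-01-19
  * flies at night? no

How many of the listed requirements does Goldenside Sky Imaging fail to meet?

3

1. condition 'flies over people' holds; insurance policy review 96 days ago vs limit 90 → not met
2. Part 107 recurrent training 566 days ago vs limit 730 → met
3. airspace authorization renewal 117 days ago vs limit 120 → met
4. aviation liability coverage $1,250,000 < $1,325,000 → not met
5. hull coverage $10,000 ≥ $5,000 → met
6. condition 'flies at night' does not hold → requirement n/a → met
7. condition 'flies beyond visual line of sight' holds; flight-log audit 373 days ago vs limit 365 → not met
Not met: 3 of 7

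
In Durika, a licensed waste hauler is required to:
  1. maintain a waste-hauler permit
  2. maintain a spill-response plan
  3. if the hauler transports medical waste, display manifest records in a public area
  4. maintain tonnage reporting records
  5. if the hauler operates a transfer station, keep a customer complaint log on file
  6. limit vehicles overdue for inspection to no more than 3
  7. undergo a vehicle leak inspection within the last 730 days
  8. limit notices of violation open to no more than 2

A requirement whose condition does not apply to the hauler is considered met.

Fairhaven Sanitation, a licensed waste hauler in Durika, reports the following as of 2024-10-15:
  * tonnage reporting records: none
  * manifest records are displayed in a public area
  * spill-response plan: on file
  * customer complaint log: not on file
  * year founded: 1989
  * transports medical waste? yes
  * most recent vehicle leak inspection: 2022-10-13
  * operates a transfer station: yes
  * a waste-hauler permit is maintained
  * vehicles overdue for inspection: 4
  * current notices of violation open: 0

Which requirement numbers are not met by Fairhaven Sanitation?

4, 5, 6, 7

1. waste-hauler permit present → met
2. spill-response plan present → met
3. condition 'transports medical waste' holds; manifest records present → met
4. tonnage reporting records absent → not met
5. condition 'operates a transfer station' holds; customer complaint log absent → not met
6. vehicles overdue for inspection 4 > 3 → not met
7. vehicle leak inspection 733 days ago vs limit 730 → not met
8. notices of violation open 0 ≤ 2 → met
Not met: 4, 5, 6, 7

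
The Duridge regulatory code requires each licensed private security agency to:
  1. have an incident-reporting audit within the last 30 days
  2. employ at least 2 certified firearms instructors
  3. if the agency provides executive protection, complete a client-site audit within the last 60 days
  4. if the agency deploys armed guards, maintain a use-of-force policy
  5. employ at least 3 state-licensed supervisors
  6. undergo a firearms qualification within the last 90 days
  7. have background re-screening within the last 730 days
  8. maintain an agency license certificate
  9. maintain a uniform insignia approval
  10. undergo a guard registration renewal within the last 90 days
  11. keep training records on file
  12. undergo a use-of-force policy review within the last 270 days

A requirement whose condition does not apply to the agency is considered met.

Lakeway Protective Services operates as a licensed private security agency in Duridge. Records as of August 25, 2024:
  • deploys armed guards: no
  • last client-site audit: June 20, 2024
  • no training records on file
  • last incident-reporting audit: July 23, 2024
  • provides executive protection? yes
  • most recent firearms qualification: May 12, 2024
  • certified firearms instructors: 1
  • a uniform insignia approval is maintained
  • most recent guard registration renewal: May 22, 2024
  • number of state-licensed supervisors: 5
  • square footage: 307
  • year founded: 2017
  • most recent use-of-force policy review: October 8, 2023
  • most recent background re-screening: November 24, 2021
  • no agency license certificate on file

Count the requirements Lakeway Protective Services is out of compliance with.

1. incident-reporting audit 33 days ago vs limit 30 → not met
2. certified firearms instructors 1 < 2 → not met
3. condition 'provides executive protection' holds; client-site audit 66 days ago vs limit 60 → not met
4. condition 'deploys armed guards' does not hold → requirement n/a → met
5. state-licensed supervisors 5 ≥ 3 → met
6. firearms qualification 105 days ago vs limit 90 → not met
7. background re-screening 1005 days ago vs limit 730 → not met
8. agency license certificate absent → not met
9. uniform insignia approval present → met
10. guard registration renewal 95 days ago vs limit 90 → not met
11. training records absent → not met
12. use-of-force policy review 322 days ago vs limit 270 → not met
Not met: 9 of 12

9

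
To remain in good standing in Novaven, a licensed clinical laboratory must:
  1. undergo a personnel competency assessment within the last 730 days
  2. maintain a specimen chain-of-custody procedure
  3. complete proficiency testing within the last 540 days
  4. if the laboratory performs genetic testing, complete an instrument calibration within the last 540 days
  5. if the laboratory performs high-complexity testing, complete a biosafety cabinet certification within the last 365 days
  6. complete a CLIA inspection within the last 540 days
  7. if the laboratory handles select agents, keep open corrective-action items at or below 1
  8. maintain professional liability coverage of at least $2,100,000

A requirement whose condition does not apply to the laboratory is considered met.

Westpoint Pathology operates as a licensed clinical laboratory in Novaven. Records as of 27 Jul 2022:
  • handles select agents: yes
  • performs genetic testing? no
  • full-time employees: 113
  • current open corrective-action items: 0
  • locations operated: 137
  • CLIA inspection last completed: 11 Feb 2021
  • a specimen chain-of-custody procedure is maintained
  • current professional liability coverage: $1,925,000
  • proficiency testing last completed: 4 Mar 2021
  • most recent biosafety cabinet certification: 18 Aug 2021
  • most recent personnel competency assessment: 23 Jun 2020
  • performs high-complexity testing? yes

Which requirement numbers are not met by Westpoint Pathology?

1, 8

1. personnel competency assessment 764 days ago vs limit 730 → not met
2. specimen chain-of-custody procedure present → met
3. proficiency testing 510 days ago vs limit 540 → met
4. condition 'performs genetic testing' does not hold → requirement n/a → met
5. condition 'performs high-complexity testing' holds; biosafety cabinet certification 343 days ago vs limit 365 → met
6. CLIA inspection 531 days ago vs limit 540 → met
7. condition 'handles select agents' holds; open corrective-action items 0 ≤ 1 → met
8. professional liability coverage $1,925,000 < $2,100,000 → not met
Not met: 1, 8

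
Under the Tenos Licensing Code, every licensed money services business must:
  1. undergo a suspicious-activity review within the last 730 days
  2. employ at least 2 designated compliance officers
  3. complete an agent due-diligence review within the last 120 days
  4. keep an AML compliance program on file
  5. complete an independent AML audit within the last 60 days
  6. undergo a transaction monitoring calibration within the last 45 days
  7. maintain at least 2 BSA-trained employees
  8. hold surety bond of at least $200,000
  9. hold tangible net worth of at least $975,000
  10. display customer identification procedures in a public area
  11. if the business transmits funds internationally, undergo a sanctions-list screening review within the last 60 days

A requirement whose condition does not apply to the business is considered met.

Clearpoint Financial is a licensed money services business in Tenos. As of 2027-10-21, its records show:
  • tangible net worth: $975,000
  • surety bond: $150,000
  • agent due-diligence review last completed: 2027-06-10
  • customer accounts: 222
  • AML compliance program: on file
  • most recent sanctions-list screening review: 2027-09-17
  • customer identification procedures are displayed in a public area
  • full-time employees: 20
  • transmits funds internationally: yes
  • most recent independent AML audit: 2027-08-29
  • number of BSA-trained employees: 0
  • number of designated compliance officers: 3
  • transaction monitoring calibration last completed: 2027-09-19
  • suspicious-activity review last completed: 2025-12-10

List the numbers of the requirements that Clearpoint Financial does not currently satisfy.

1. suspicious-activity review 680 days ago vs limit 730 → met
2. designated compliance officers 3 ≥ 2 → met
3. agent due-diligence review 133 days ago vs limit 120 → not met
4. AML compliance program present → met
5. independent AML audit 53 days ago vs limit 60 → met
6. transaction monitoring calibration 32 days ago vs limit 45 → met
7. BSA-trained employees 0 < 2 → not met
8. surety bond $150,000 < $200,000 → not met
9. tangible net worth $975,000 ≥ $975,000 → met
10. customer identification procedures present → met
11. condition 'transmits funds internationally' holds; sanctions-list screening review 34 days ago vs limit 60 → met
Not met: 3, 7, 8

3, 7, 8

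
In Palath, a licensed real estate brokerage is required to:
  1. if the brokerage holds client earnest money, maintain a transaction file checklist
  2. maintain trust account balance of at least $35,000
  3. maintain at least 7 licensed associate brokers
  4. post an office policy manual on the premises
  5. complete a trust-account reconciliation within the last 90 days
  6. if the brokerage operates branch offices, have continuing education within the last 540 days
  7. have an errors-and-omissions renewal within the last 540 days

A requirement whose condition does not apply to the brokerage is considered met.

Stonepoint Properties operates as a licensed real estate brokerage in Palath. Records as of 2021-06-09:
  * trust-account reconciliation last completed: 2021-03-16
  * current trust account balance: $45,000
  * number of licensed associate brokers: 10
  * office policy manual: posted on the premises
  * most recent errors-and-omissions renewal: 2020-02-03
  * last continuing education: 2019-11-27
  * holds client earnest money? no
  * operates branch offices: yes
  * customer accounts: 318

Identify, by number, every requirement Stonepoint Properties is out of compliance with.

1. condition 'holds client earnest money' does not hold → requirement n/a → met
2. trust account balance $45,000 ≥ $35,000 → met
3. licensed associate brokers 10 ≥ 7 → met
4. office policy manual present → met
5. trust-account reconciliation 85 days ago vs limit 90 → met
6. condition 'operates branch offices' holds; continuing education 560 days ago vs limit 540 → not met
7. errors-and-omissions renewal 492 days ago vs limit 540 → met
Not met: 6

6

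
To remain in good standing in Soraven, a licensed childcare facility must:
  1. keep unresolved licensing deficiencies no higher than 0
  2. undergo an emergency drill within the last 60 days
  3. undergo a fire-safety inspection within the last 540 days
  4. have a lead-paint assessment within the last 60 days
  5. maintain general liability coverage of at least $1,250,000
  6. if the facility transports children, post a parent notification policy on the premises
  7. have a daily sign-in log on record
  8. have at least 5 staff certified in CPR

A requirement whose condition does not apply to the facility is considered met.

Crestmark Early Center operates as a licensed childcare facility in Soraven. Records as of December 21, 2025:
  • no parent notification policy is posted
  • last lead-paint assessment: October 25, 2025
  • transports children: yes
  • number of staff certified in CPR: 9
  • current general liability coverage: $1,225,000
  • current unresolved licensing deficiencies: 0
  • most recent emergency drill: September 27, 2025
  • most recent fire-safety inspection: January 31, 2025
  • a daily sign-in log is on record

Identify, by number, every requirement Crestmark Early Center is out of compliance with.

2, 5, 6

1. unresolved licensing deficiencies 0 ≤ 0 → met
2. emergency drill 85 days ago vs limit 60 → not met
3. fire-safety inspection 324 days ago vs limit 540 → met
4. lead-paint assessment 57 days ago vs limit 60 → met
5. general liability coverage $1,225,000 < $1,250,000 → not met
6. condition 'transports children' holds; parent notification policy absent → not met
7. daily sign-in log present → met
8. staff certified in CPR 9 ≥ 5 → met
Not met: 2, 5, 6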